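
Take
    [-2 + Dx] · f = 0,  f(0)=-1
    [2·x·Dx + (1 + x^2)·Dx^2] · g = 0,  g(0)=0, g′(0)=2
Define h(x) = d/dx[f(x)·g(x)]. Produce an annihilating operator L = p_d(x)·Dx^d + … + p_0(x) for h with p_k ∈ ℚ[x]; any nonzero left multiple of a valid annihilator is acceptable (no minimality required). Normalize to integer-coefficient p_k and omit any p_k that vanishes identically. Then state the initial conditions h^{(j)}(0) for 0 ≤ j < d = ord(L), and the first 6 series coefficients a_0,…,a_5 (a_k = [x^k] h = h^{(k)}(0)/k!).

L = (2 - 8·x + 14·x^2 - 8·x^3 + 4·x^4) + (-3 + 6·x - 11·x^2 + 6·x^3 - 4·x^4)·Dx + (1 - x + 2·x^2 - x^3 + x^4)·Dx^2  (order 2).
h: a_k = -2, -8, -10, -16/3, -2, -8/3, …
ICs: h(0) = -2, h′(0) = -8.

f: a_k = -1, -2, -2, -4/3, -2/3, -4/15, …
g: a_k = 0, 2, 0, -2/3, 0, 2/5, …
L₀ := L_f ⊗_s L_g (sym. prod.), ord ≤ 2.
Differentiate: ansatz ord ≤ ord L₀ ⇒ L.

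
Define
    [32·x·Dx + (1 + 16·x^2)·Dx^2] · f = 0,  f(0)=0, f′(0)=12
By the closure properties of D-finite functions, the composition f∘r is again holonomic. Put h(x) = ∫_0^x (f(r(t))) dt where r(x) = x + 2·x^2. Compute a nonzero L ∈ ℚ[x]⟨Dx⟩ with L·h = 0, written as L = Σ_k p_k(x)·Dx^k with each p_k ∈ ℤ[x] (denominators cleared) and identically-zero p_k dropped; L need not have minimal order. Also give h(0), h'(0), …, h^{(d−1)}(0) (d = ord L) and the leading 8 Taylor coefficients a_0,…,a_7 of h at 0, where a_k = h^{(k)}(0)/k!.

f: a_k = 0, 12, 0, -64, 0, 3072/5, 0, -49152/7, …
L₀ from L_f via x↦r, Dx↦r'^{-1}Dx.
h=∫₀ˣh₀: take L = L₀·Dx.
L = (-4 + 32·x + 256·x^2 + 768·x^3 + 768·x^4)·Dx^2 + (1 + 4·x + 16·x^2 + 128·x^3 + 320·x^4 + 256·x^5)·Dx^3  (order 3).
h: a_k = 0, 0, 6, 8, -16, -384/5, -128/5, 5632/7, …
ICs: h(0) = 0, h′(0) = 0, h′′(0) = 12.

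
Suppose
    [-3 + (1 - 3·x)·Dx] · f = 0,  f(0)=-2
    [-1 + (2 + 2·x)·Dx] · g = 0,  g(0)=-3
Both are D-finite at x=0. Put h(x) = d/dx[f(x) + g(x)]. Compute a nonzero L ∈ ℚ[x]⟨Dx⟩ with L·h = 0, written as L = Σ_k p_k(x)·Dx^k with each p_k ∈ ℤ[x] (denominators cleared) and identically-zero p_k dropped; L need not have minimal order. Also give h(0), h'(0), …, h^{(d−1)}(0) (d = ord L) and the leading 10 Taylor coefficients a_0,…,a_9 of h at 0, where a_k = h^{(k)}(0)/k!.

f: a_k = -2, -6, -18, -54, -162, -486, -1458, -4374, -13122, -39366, …
g: a_k = -3, -3/2, 3/8, -3/16, 15/128, -21/256, 63/1024, -99/2048, 1287/32768, -2145/65536, …
Sum ⇒ L₀ = lclm(L_f,L_g) in ℚ(x)⟨Dx⟩.
h₀' ⇒ L via d/dx closure of L₀.
L = (-126 - 54·x) + (-213 - 450·x - 189·x^2)·Dx + (26 - 34·x - 114·x^2 - 54·x^3)·Dx^2  (order 2).
h: a_k = -15/2, -141/4, -2601/16, -20721/32, -622185/256, -4478787/512, -62706357/2048, -429980409/4096, -23219030889/65536, -154793374095/131072, …
ICs: h(0) = -15/2, h′(0) = -141/4.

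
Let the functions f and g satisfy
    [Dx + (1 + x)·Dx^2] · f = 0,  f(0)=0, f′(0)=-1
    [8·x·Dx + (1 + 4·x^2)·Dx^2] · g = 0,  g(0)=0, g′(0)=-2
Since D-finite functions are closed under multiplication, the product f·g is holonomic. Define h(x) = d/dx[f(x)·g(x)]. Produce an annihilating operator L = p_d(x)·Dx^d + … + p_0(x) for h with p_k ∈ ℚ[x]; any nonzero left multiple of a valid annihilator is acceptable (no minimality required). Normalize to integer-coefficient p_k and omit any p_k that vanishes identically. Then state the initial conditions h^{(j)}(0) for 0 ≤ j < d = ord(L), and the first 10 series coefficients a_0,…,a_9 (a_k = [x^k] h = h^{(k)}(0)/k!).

f: a_k = 0, -1, 1/2, -1/3, 1/4, -1/5, 1/6, -1/7, 1/8, -1/9, …
g: a_k = 0, -2, 0, 8/3, 0, -32/5, 0, 128/7, 0, -512/9, …
Sym-product of L_f,L_g gives L₀ (≤ ord 4).
Derive L from L₀ (diff closure).
L = (288 + 560·x + 3584·x^2 + 8640·x^3 + 7680·x^4 + 3328·x^5 + 1024·x^7) + (258 + 1840·x + 6992·x^2 + 19264·x^3 + 29440·x^4 + 23808·x^5 + 8960·x^6 + 3072·x^7 + 3584·x^8)·Dx + (36 + 628·x + 2496·x^2 + 6192·x^3 + 12288·x^4 + 15936·x^5 + 12288·x^6 + 5376·x^7 + 3072·x^8 + 2048·x^9)·Dx^2 + (17 + 66·x + 241·x^2 + 608·x^3 + 1152·x^4 + 1728·x^5 + 2016·x^6 + 1536·x^7 + 768·x^8 + 512·x^9 + 256·x^10)·Dx^3  (order 3).
h: a_k = 0, 4, -3, -8, 25/6, 532/15, -301/15, -656/5, 9749/140, 163532/315, …
ICs: h(0) = 0, h′(0) = 4, h′′(0) = -6.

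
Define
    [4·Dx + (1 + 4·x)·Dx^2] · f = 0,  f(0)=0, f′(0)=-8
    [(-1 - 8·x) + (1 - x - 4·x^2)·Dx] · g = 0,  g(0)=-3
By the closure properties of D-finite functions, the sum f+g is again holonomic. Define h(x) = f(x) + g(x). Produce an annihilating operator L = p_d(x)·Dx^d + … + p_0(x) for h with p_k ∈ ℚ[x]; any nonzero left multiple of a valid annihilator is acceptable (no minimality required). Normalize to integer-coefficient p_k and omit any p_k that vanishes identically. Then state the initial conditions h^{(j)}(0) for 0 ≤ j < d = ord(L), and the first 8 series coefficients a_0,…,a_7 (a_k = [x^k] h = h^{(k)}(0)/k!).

f: a_k = 0, -8, 16, -128/3, 128, -2048/5, 4096/3, -32768/7, …
g: a_k = -3, -3, -15, -27, -87, -195, -543, -1323, …
L₀ := lclm(L_f,L_g); ord L₀ ≤ 2+1.
L = (-268 - 1616·x - 5504·x^2 - 4608·x^3 - 6144·x^4)·Dx + (-11 - 360·x - 3008·x^2 - 7680·x^3 - 9472·x^4 - 10240·x^5)·Dx^2 + (7 + 67·x + 154·x^2 - 136·x^3 - 928·x^4 - 2176·x^5 - 2048·x^6)·Dx^3  (order 3).
h: a_k = -3, -11, 1, -209/3, 41, -3023/5, 2467/3, -42029/7, …
ICs: h(0) = -3, h′(0) = -11, h′′(0) = 2.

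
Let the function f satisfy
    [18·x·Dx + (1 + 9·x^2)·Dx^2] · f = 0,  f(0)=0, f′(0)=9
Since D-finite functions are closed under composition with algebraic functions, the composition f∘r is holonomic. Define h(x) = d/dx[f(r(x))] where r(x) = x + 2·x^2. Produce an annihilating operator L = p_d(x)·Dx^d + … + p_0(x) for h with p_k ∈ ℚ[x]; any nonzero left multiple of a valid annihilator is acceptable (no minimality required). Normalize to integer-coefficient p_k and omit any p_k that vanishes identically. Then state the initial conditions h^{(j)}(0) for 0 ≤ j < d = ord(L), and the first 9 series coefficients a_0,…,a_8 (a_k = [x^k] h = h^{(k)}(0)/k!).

L = (-4 + 18·x + 144·x^2 + 432·x^3 + 432·x^4) + (1 + 4·x + 9·x^2 + 72·x^3 + 180·x^4 + 144·x^5)·Dx  (order 1).
h: a_k = 9, 36, -81, -648, -891, 7452, 34263, -11664, -544563, …
ICs: h(0) = 9.

f: a_k = 0, 9, 0, -27, 0, 729/5, 0, -6561/7, 0, …
Change of var in L_f (x↦r) gives L₀.
Differentiate: ansatz ord ≤ ord L₀ ⇒ L.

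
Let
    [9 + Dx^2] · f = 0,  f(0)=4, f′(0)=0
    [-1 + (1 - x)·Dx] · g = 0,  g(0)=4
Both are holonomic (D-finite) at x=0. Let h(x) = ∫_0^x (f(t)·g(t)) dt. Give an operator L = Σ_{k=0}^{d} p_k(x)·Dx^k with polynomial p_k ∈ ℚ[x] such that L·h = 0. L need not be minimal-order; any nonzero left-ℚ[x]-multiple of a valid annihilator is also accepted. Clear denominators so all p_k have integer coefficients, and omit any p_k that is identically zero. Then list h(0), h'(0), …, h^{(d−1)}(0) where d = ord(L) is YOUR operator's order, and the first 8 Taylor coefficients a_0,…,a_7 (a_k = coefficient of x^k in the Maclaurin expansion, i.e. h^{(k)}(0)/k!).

f: a_k = 4, 0, -18, 0, 27/2, 0, -81/20, 0, …
g: a_k = 4, 4, 4, 4, 4, 4, 4, 4, …
Sym-product of L_f,L_g gives L₀ (≤ ord 2).
Integrate: L := L₀·Dx.
L = (-9 + 9·x)·Dx + 2·Dx^2 + (-1 + x)·Dx^3  (order 3).
h: a_k = 0, 16, 8, -56/3, -14, -2/5, -1/3, -13/5, …
ICs: h(0) = 0, h′(0) = 16, h′′(0) = 16.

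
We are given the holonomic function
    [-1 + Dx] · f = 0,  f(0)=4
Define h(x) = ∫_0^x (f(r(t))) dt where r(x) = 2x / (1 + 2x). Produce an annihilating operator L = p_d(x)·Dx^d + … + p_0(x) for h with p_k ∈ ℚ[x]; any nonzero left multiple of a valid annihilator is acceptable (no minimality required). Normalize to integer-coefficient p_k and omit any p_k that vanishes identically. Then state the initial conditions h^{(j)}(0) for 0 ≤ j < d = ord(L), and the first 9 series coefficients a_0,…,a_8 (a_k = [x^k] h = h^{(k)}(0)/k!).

L = -2·Dx + (1 + 4·x + 4·x^2)·Dx^2  (order 2).
h: a_k = 0, 4, 4, -8/3, 4/3, 8/15, -152/45, 2416/315, -4364/315, …
ICs: h(0) = 0, h′(0) = 4.

f: a_k = 4, 4, 2, 2/3, 1/6, 1/30, 1/180, 1/1260, 1/10080, …
Substitute x→r, Dx→(1/r')Dx; clear ⇒ L₀.
h=∫h₀ ⇒ L = L₀·Dx.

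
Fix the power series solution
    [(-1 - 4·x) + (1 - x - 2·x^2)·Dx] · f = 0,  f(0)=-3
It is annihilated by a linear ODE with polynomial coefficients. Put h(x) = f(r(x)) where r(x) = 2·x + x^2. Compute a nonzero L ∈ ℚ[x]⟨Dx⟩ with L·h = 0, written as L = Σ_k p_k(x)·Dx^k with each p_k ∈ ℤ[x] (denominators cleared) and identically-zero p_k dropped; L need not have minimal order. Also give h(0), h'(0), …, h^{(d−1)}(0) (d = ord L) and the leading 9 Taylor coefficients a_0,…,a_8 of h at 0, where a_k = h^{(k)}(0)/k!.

f: a_k = -3, -3, -9, -15, -33, -63, -129, -255, -513, …
Substitute x→r, Dx→(1/r')Dx; clear ⇒ L₀.
L = (2 + 16·x + 8·x^2) + (-1 + 3·x + 6·x^2 + 2·x^3)·Dx  (order 1).
h: a_k = -3, -6, -39, -156, -717, -3162, -14103, -62712, -279081, …
ICs: h(0) = -3.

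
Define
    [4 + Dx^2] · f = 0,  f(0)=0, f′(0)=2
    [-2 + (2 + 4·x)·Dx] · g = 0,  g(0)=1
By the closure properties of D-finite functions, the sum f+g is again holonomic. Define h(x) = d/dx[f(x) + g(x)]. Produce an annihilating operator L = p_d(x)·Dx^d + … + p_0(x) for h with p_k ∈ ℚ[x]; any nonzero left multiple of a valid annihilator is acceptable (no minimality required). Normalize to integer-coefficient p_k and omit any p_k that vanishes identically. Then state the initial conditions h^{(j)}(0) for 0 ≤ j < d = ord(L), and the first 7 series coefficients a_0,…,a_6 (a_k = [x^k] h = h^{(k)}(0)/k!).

L = (-76 - 64·x - 64·x^2) + (-28 - 120·x - 192·x^2 - 128·x^3)·Dx + (-19 - 16·x - 16·x^2)·Dx^2 + (-7 - 30·x - 48·x^2 - 32·x^3)·Dx^3  (order 3).
h: a_k = 3, -1, -5/2, -5/2, 137/24, -63/8, 10267/720, …
ICs: h(0) = 3, h′(0) = -1, h′′(0) = -5.

f: a_k = 0, 2, 0, -4/3, 0, 4/15, 0, …
g: a_k = 1, 1, -1/2, 1/2, -5/8, 7/8, -21/16, …
L₀ := lclm(L_f,L_g); ord L₀ ≤ 2+1.
Differentiate: ansatz ord ≤ ord L₀ ⇒ L.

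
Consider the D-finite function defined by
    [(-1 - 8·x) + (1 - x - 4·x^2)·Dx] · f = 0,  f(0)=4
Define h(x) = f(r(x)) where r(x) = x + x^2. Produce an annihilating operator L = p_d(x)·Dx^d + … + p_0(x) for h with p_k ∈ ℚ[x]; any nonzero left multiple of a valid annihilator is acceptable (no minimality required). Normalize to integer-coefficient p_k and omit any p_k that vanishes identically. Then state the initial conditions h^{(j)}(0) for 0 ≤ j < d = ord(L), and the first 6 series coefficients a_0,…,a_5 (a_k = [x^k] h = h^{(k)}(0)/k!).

L = (1 + 10·x + 24·x^2 + 16·x^3) + (-1 + x + 5·x^2 + 8·x^3 + 4·x^4)·Dx  (order 1).
h: a_k = 4, 4, 24, 76, 244, 832, …
ICs: h(0) = 4.

f: a_k = 4, 4, 20, 36, 116, 260, …
h₀=f(r): pull back L_f along r ⇒ L₀.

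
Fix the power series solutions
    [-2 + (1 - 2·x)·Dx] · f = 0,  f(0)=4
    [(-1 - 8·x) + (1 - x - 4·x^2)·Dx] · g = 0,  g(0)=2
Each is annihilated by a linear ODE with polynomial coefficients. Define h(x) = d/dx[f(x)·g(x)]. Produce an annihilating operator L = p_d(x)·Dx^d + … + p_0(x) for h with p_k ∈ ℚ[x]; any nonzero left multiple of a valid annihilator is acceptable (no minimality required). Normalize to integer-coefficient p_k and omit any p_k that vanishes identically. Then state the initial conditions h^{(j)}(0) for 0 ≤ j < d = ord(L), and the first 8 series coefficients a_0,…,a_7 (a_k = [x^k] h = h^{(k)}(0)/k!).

L = (22 - 12·x - 120·x^2 - 256·x^3 + 768·x^4) + (-3 + 5·x + 42·x^2 - 88·x^3 - 80·x^4 + 192·x^5)·Dx  (order 1).
h: a_k = 24, 176, 744, 2912, 9880, 32400, 100296, 303808, …
ICs: h(0) = 24.

f: a_k = 4, 8, 16, 32, 64, 128, 256, 512, …
g: a_k = 2, 2, 10, 18, 58, 130, 362, 882, …
h₀=f·g: eliminate ⇒ L₀, order ≤ 1·1.
Derive L from L₀ (diff closure).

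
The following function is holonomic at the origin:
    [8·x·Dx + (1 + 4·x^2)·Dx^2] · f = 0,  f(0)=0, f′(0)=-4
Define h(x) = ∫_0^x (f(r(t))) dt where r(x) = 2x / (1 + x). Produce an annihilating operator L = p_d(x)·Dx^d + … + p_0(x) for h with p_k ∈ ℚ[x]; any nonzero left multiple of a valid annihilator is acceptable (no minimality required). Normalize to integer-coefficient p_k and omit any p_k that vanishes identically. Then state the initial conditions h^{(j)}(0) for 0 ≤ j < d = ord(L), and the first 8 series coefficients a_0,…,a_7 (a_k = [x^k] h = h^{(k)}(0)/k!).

f: a_k = 0, -4, 0, 16/3, 0, -64/5, 0, 256/7, …
Change of var in L_f (x↦r) gives L₀.
h=∫h₀ ⇒ L = L₀·Dx.
L = (2 + 34·x)·Dx^2 + (1 + 2·x + 17·x^2)·Dx^3  (order 3).
h: a_k = 0, 0, -4, 8/3, 26/3, -24, -404/15, 4888/21, …
ICs: h(0) = 0, h′(0) = 0, h′′(0) = -8.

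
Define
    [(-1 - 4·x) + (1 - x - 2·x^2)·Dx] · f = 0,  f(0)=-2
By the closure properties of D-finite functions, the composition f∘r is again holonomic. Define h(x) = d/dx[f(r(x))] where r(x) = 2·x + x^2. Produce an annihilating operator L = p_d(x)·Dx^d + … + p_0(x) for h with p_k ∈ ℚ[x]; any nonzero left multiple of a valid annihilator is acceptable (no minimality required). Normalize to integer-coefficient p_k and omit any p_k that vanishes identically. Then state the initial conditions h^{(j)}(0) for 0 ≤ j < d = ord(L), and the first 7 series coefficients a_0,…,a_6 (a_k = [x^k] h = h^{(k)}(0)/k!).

f: a_k = -2, -2, -6, -10, -22, -42, -86, …
L₀ from L_f via x↦r, Dx↦r'^{-1}Dx.
Derive L from L₀ (diff closure).
L = (13 + 52·x + 186·x^2 + 160·x^3 + 40·x^4) + (-1 - 5·x + 26·x^2 + 62·x^3 + 40·x^4 + 8·x^5)·Dx  (order 1).
h: a_k = -4, -52, -312, -1912, -10540, -56412, -292656, …
ICs: h(0) = -4.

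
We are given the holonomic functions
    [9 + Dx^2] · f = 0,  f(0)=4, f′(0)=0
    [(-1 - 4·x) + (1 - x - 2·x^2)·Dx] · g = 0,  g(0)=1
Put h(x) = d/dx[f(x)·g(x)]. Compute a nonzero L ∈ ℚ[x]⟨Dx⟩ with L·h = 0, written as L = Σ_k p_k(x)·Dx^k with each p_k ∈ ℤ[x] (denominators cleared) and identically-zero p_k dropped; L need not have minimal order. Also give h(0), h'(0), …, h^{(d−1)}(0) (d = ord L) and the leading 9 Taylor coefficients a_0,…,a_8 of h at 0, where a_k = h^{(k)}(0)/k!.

L = (-33 - 162·x - 243·x^2 + 324·x^3 + 324·x^4) + (-6 - 6·x + 108·x^2 + 144·x^3)·Dx + (5 - 14·x - 19·x^2 + 36·x^3 + 36·x^4)·Dx^2  (order 2).
h: a_k = 4, -12, 6, 14, 75/2, 627/10, 3563/20, 52641/140, 986841/1120, …
ICs: h(0) = 4, h′(0) = -12.

f: a_k = 4, 0, -18, 0, 27/2, 0, -81/20, 0, 729/1120, …
g: a_k = 1, 1, 3, 5, 11, 21, 43, 85, 171, …
h₀=f·g: eliminate ⇒ L₀, order ≤ 2·1.
Differentiate: ansatz ord ≤ ord L₀ ⇒ L.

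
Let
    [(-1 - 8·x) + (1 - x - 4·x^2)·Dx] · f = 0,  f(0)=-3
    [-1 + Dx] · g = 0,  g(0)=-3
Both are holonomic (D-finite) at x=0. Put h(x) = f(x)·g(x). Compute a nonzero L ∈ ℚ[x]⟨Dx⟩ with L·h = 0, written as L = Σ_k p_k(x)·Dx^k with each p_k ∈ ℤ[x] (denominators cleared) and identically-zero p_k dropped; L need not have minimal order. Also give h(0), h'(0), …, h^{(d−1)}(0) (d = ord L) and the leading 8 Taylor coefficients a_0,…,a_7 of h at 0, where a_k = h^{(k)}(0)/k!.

L = (2 + 7·x - 4·x^2) + (-1 + x + 4·x^2)·Dx  (order 1).
h: a_k = 9, 18, 117/2, 132, 2931/8, 17889/20, 188797/80, 831287/140, …
ICs: h(0) = 9.

f: a_k = -3, -3, -15, -27, -87, -195, -543, -1323, …
g: a_k = -3, -3, -3/2, -1/2, -1/8, -1/40, -1/240, -1/1680, …
Sym-product of L_f,L_g gives L₀ (≤ ord 1).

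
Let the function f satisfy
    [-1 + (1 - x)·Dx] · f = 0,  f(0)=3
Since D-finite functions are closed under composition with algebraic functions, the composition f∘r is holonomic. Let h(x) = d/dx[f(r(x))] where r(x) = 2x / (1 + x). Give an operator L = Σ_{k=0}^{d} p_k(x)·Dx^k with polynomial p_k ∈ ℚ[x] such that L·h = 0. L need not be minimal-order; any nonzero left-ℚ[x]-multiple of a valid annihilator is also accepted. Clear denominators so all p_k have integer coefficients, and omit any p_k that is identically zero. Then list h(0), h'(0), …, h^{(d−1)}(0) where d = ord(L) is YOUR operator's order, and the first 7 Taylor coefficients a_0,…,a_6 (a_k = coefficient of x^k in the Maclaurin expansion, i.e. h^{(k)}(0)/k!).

L = 2 + (-1 + x)·Dx  (order 1).
h: a_k = 6, 12, 18, 24, 30, 36, 42, …
ICs: h(0) = 6.

f: a_k = 3, 3, 3, 3, 3, 3, 3, …
f∘r: x↦r, Dx↦Dx/r' in L_f ⇒ L₀.
h₀' ⇒ L via d/dx closure of L₀.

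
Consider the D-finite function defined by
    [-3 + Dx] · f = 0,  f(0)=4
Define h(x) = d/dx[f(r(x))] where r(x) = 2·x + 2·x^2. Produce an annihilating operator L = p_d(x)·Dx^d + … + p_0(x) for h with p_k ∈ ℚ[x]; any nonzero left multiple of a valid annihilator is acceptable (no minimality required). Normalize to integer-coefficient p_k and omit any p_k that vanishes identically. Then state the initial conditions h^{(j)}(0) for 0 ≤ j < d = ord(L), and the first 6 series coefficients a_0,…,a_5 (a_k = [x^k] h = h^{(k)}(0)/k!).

f: a_k = 4, 12, 18, 18, 27/2, 81/10, …
h₀=f(r): pull back L_f along r ⇒ L₀.
h=h₀': d/dx-closure on L₀ ⇒ L.
L = (8 + 24·x + 24·x^2) + (-1 - 2·x)·Dx  (order 1).
h: a_k = 24, 192, 864, 2880, 7776, 89856/5, …
ICs: h(0) = 24.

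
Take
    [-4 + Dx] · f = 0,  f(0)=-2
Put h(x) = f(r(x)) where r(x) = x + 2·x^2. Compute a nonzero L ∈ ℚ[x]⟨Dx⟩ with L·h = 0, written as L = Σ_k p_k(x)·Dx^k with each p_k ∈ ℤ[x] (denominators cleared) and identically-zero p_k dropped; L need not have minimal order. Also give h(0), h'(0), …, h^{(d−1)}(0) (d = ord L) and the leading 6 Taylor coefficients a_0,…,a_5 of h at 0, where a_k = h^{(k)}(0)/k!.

L = (-4 - 16·x) + Dx  (order 1).
h: a_k = -2, -8, -32, -256/3, -640/3, -6656/15, …
ICs: h(0) = -2.

f: a_k = -2, -8, -16, -64/3, -64/3, -256/15, …
h₀=f(r): pull back L_f along r ⇒ L₀.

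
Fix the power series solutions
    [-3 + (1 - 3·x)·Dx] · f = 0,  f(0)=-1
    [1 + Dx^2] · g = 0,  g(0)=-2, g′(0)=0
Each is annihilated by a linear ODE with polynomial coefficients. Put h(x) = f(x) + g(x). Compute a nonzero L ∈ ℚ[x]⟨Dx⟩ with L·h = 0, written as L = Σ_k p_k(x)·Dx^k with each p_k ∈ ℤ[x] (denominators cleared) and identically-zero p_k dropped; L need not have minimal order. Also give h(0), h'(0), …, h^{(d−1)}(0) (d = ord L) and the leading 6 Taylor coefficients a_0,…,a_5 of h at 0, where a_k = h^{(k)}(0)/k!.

f: a_k = -1, -3, -9, -27, -81, -243, …
g: a_k = -2, 0, 1, 0, -1/12, 0, …
f+g: L₀ = lclm(L_f,L_g), ord ≤ 1+2.
L = (165 - 18·x + 27·x^2) + (-19 + 63·x - 27·x^2 + 27·x^3)·Dx + (165 - 18·x + 27·x^2)·Dx^2 + (-19 + 63·x - 27·x^2 + 27·x^3)·Dx^3  (order 3).
h: a_k = -3, -3, -8, -27, -973/12, -243, …
ICs: h(0) = -3, h′(0) = -3, h′′(0) = -16.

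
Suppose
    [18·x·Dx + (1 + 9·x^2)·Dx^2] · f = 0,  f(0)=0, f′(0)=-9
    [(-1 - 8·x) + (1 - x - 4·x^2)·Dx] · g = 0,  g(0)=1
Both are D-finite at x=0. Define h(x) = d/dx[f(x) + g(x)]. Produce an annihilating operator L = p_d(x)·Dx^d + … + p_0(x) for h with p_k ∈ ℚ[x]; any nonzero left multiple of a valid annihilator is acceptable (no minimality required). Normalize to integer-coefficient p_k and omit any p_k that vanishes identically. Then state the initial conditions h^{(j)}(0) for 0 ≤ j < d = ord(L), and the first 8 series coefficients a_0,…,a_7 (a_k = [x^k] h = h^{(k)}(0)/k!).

L = (90 - 360·x - 6462·x^2 - 14688·x^3 - 63936·x^4 - 31104·x^6) + (-36 - 294·x - 324·x^2 - 3198·x^3 - 13680·x^4 - 46080·x^5 - 3888·x^6 - 31104·x^7)·Dx + (5 + 16·x + 160·x^2 - 96·x^3 + 555·x^4 - 2304·x^5 - 4896·x^6 - 1296·x^7 - 5184·x^8)·Dx^2  (order 2).
h: a_k = -8, 10, 108, 116, -404, 1086, 9648, 9320, …
ICs: h(0) = -8, h′(0) = 10.

f: a_k = 0, -9, 0, 27, 0, -729/5, 0, 6561/7, …
g: a_k = 1, 1, 5, 9, 29, 65, 181, 441, …
Sum ⇒ L₀ = lclm(L_f,L_g) in ℚ(x)⟨Dx⟩.
h=h₀': d/dx-closure on L₀ ⇒ L.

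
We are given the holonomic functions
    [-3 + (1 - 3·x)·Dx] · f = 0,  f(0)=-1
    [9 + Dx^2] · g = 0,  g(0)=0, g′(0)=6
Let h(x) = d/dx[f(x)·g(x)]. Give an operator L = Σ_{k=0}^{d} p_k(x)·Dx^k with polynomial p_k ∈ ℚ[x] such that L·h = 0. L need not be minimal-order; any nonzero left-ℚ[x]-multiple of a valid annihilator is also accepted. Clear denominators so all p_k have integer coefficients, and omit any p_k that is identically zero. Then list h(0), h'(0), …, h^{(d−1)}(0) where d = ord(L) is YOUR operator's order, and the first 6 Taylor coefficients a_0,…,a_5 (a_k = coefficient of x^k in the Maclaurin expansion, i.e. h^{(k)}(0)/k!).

f: a_k = -1, -3, -9, -27, -81, -243, …
g: a_k = 0, 6, 0, -9, 0, 81/20, …
h₀=f·g: eliminate ⇒ L₀, order ≤ 1·2.
h=h₀': d/dx-closure on L₀ ⇒ L.
L = (-9 - 54·x + 81·x^2) + (-6 + 18·x)·Dx + (1 - 6·x + 9·x^2)·Dx^2  (order 2).
h: a_k = -6, -36, -135, -540, -8181/4, -73629/10, …
ICs: h(0) = -6, h′(0) = -36.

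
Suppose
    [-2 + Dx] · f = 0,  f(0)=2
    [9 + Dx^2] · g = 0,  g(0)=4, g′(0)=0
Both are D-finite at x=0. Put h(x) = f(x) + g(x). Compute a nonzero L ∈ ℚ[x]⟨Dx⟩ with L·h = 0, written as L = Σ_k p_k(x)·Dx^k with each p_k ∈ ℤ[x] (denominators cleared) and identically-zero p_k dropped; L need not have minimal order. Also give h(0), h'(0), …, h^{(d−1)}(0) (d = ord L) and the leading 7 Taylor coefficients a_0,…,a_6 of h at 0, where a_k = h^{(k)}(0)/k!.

f: a_k = 2, 4, 4, 8/3, 4/3, 8/15, 8/45, …
g: a_k = 4, 0, -18, 0, 27/2, 0, -81/20, …
L₀ := lclm(L_f,L_g); ord L₀ ≤ 1+2.
L = -18 + 9·Dx - 2·Dx^2 + Dx^3  (order 3).
h: a_k = 6, 4, -14, 8/3, 89/6, 8/15, -697/180, …
ICs: h(0) = 6, h′(0) = 4, h′′(0) = -28.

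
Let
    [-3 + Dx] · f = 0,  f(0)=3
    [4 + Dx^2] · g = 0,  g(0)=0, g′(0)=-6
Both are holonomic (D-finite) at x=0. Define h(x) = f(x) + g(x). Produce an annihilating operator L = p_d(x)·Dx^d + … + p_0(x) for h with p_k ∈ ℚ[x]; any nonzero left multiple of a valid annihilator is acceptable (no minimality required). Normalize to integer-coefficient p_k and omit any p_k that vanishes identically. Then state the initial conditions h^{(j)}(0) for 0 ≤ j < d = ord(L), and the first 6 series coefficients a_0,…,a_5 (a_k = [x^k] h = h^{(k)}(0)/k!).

f: a_k = 3, 9, 27/2, 27/2, 81/8, 243/40, …
g: a_k = 0, -6, 0, 4, 0, -4/5, …
Weyl lclm of L_f,L_g ⇒ L₀ (ord ≤ 3).
L = -12 + 4·Dx - 3·Dx^2 + Dx^3  (order 3).
h: a_k = 3, 3, 27/2, 35/2, 81/8, 211/40, …
ICs: h(0) = 3, h′(0) = 3, h′′(0) = 27.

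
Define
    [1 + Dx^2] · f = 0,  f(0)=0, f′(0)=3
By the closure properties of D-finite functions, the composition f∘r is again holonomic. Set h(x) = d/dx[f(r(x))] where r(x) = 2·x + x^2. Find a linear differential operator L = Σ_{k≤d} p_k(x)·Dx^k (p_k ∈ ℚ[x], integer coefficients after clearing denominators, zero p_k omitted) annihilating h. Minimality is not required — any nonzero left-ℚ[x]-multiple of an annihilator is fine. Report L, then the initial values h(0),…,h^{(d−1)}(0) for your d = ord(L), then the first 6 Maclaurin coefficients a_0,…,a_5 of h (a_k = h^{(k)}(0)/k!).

f: a_k = 0, 3, 0, -1/2, 0, 1/40, …
Change of var in L_f (x↦r) gives L₀.
Derive L from L₀ (diff closure).
L = (7 + 16·x + 24·x^2 + 16·x^3 + 4·x^4) + (-3 - 3·x)·Dx + (1 + 2·x + x^2)·Dx^2  (order 2).
h: a_k = 6, 6, -12, -24, -11, 9, …
ICs: h(0) = 6, h′(0) = 6.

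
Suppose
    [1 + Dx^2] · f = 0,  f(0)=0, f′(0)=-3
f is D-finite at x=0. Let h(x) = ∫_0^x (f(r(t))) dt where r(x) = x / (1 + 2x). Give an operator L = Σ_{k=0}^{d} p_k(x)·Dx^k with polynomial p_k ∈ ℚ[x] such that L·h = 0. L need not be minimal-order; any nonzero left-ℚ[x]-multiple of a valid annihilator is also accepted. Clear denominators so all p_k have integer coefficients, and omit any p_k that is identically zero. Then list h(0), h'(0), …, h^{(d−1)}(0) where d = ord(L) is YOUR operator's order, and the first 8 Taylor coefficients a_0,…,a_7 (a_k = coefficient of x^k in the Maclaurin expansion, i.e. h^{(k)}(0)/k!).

f: a_k = 0, -3, 0, 1/2, 0, -1/40, 0, 1/1680, …
L₀ from L_f via x↦r, Dx↦r'^{-1}Dx.
Integrate: L := L₀·Dx.
L = Dx + (4 + 24·x + 48·x^2 + 32·x^3)·Dx^2 + (1 + 8·x + 24·x^2 + 32·x^3 + 16·x^4)·Dx^3  (order 3).
h: a_k = 0, 0, -3/2, 2, -23/8, 21/5, -1441/240, 225/28, …
ICs: h(0) = 0, h′(0) = 0, h′′(0) = -3.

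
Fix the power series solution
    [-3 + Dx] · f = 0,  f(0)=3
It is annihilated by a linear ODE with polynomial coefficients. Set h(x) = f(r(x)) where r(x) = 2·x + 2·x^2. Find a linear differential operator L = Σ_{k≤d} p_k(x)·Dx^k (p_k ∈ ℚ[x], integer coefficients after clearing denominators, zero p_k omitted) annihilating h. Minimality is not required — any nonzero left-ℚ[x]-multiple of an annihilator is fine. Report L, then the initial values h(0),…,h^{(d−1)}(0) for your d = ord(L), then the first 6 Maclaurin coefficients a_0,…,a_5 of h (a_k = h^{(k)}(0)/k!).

f: a_k = 3, 9, 27/2, 27/2, 81/8, 243/40, …
f∘r: x↦r, Dx↦Dx/r' in L_f ⇒ L₀.
L = (-6 - 12·x) + Dx  (order 1).
h: a_k = 3, 18, 72, 216, 540, 5832/5, …
ICs: h(0) = 3.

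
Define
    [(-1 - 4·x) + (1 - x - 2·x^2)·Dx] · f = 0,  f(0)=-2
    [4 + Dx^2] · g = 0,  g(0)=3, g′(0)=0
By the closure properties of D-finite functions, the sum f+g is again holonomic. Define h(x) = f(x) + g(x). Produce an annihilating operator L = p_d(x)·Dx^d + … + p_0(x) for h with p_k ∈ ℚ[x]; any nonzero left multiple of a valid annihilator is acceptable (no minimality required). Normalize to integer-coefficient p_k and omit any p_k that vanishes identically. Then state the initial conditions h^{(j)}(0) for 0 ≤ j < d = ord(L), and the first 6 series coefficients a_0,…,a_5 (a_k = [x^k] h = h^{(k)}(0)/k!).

f: a_k = -2, -2, -6, -10, -22, -42, …
g: a_k = 3, 0, -6, 0, 2, 0, …
h₀=f+g: left-lcm gives L₀, ord ≤ 3.
L = (68 + 304·x + 200·x^2 + 320·x^3 + 160·x^4 + 128·x^5) + (-20 + 12·x + 24·x^2 + 8·x^3 + 48·x^4 + 96·x^5 + 64·x^6)·Dx + (17 + 76·x + 50·x^2 + 80·x^3 + 40·x^4 + 32·x^5)·Dx^2 + (-5 + 3·x + 6·x^2 + 2·x^3 + 12·x^4 + 24·x^5 + 16·x^6)·Dx^3  (order 3).
h: a_k = 1, -2, -12, -10, -20, -42, …
ICs: h(0) = 1, h′(0) = -2, h′′(0) = -24.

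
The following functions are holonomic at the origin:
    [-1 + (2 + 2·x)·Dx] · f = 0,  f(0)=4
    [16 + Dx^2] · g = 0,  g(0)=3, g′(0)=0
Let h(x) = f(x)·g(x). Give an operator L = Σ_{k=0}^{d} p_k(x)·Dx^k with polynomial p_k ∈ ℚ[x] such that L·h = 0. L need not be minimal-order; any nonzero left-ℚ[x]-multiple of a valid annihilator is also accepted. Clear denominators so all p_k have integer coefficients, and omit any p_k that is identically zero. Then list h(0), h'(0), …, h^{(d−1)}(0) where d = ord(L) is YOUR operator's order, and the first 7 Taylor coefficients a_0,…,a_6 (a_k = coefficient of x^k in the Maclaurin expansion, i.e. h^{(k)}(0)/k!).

f: a_k = 4, 2, -1/2, 1/4, -5/32, 7/64, -21/256, …
g: a_k = 3, 0, -24, 0, 32, 0, -256/15, …
L₀ := L_f ⊗_s L_g (sym. prod.), ord ≤ 2.
L = (67 + 128·x + 64·x^2) + (-4 - 4·x)·Dx + (4 + 8·x + 4·x^2)·Dx^2  (order 2).
h: a_k = 12, 6, -195/2, -189/4, 4465/32, 3733/64, -310129/3840, …
ICs: h(0) = 12, h′(0) = 6.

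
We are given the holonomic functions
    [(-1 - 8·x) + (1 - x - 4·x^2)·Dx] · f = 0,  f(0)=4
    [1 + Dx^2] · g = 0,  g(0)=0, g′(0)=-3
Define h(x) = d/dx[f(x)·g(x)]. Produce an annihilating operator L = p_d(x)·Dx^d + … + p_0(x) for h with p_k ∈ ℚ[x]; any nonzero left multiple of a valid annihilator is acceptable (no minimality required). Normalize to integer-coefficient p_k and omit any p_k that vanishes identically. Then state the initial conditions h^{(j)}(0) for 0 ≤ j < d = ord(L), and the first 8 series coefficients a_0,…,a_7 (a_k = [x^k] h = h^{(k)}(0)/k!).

f: a_k = 4, 4, 20, 36, 116, 260, 724, 1764, …
g: a_k = 0, -3, 0, 1/2, 0, -1/40, 0, 1/1680, …
L₀ := L_f ⊗_s L_g (sym. prod.), ord ≤ 2.
Differentiate: ansatz ord ≤ ord L₀ ⇒ L.
L = (159 - 2·x - 7·x^2 + 8·x^3 + 16·x^4) + (22 + 178·x + 24·x^2 + 64·x^3)·Dx + (-7 + 6·x + 25·x^2 + 8·x^3 + 16·x^4)·Dx^2  (order 2).
h: a_k = -12, -24, -174, -424, -3381/2, -22863/5, -888089/60, -4336834/105, …
ICs: h(0) = -12, h′(0) = -24.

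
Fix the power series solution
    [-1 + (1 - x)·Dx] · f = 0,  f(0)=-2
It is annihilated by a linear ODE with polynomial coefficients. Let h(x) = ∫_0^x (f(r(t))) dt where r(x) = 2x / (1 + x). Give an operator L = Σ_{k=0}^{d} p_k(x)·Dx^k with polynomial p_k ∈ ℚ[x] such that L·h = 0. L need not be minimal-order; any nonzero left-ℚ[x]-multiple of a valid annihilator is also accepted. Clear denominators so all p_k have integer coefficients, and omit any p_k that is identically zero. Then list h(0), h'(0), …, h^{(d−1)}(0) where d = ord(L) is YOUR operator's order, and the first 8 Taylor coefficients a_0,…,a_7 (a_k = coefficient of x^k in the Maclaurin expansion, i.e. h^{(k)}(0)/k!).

L = 2·Dx + (-1 + x^2)·Dx^2  (order 2).
h: a_k = 0, -2, -2, -4/3, -1, -4/5, -2/3, -4/7, …
ICs: h(0) = 0, h′(0) = -2.

f: a_k = -2, -2, -2, -2, -2, -2, -2, -2, …
Change of var in L_f (x↦r) gives L₀.
Integrate: L := L₀·Dx.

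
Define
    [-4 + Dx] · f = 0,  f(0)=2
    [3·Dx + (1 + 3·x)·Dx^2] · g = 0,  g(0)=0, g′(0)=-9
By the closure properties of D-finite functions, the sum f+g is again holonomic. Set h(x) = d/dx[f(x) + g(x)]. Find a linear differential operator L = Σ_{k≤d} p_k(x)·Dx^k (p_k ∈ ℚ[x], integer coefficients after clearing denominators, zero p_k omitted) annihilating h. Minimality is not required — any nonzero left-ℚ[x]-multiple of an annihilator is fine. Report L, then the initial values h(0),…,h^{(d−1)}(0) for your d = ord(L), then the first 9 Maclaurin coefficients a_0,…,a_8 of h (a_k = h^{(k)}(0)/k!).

f: a_k = 2, 8, 16, 64/3, 64/3, 256/15, 512/45, 2048/315, 1024/315, …
g: a_k = 0, -9, 27/2, -27, 243/4, -729/5, 729/2, -6561/7, 19683/8, …
f+g: L₀ = lclm(L_f,L_g), ord ≤ 1+2.
Differentiate: ansatz ord ≤ ord L₀ ⇒ L.
L = (-120 - 144·x) + (2 - 96·x - 144·x^2)·Dx + (7 + 33·x + 36·x^2)·Dx^2  (order 2).
h: a_k = -1, 59, -17, 985/3, -1931/3, 33829/15, -293197/45, 6208337/315, -18596339/315, …
ICs: h(0) = -1, h′(0) = 59.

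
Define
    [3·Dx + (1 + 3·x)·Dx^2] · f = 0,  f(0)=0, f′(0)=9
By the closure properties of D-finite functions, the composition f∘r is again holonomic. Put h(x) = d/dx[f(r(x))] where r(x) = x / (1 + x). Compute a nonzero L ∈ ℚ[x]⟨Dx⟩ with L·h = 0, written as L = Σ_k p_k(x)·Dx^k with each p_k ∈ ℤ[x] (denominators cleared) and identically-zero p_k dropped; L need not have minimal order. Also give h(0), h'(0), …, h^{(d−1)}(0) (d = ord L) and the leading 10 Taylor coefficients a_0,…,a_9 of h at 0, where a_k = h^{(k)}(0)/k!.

f: a_k = 0, 9, -27/2, 27, -243/4, 729/5, -729/2, 6561/7, -19683/8, 6561, …
h₀=f(r): pull back L_f along r ⇒ L₀.
Derive L from L₀ (diff closure).
L = (5 + 8·x) + (1 + 5·x + 4·x^2)·Dx  (order 1).
h: a_k = 9, -45, 189, -765, 3069, -12285, 49149, -196605, 786429, -3145725, …
ICs: h(0) = 9.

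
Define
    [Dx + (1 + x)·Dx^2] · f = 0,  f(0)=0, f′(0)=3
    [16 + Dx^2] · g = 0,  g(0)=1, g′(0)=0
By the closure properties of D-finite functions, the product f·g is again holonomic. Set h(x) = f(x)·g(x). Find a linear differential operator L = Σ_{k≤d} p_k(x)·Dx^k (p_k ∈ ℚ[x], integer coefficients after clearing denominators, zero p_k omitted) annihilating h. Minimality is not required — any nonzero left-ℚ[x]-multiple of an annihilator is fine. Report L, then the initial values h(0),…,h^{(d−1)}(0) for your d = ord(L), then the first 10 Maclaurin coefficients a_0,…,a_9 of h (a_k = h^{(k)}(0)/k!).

L = (15072 + 62976·x + 97024·x^2 + 65536·x^3 + 16384·x^4) + (1984 + 6080·x + 6144·x^2 + 2048·x^3)·Dx + (1950 + 8000·x + 12192·x^2 + 8192·x^3 + 2048·x^4)·Dx^2 + (124 + 380·x + 384·x^2 + 128·x^3)·Dx^3 + (63 + 254·x + 383·x^2 + 256·x^3 + 64·x^4)·Dx^4  (order 4).
h: a_k = 0, 3, -3/2, -23, 45/4, 123/5, -21/2, -377/35, 499/120, 157/63, …
ICs: h(0) = 0, h′(0) = 3, h′′(0) = -3, h′′′(0) = -138.

f: a_k = 0, 3, -3/2, 1, -3/4, 3/5, -1/2, 3/7, -3/8, 1/3, …
g: a_k = 1, 0, -8, 0, 32/3, 0, -256/45, 0, 512/315, 0, …
Product ⇒ symmetric product L₀, ord ≤ 4.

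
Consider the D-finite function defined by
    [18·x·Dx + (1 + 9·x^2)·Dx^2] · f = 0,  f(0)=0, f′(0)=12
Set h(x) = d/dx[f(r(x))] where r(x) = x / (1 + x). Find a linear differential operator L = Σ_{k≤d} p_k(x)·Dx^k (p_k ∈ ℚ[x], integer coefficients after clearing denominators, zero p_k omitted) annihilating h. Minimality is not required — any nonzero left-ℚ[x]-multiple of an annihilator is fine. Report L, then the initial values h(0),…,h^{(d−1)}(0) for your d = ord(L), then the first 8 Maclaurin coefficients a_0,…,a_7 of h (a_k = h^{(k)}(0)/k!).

L = (2 + 20·x) + (1 + 2·x + 10·x^2)·Dx  (order 1).
h: a_k = 12, -24, -72, 384, -48, -3744, 7968, 21504, …
ICs: h(0) = 12.

f: a_k = 0, 12, 0, -36, 0, 972/5, 0, -8748/7, …
f∘r: x↦r, Dx↦Dx/r' in L_f ⇒ L₀.
Derive L from L₀ (diff closure).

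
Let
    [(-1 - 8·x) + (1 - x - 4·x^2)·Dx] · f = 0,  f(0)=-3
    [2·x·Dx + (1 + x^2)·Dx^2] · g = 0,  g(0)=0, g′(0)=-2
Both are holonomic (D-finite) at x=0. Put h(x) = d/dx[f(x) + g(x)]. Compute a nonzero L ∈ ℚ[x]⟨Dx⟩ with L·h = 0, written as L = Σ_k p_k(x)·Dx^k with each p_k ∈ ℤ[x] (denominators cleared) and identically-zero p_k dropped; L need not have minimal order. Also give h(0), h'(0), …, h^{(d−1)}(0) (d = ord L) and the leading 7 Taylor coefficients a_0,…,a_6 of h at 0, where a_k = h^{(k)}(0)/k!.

f: a_k = -3, -3, -15, -27, -87, -195, -543, …
g: a_k = 0, -2, 0, 2/3, 0, -2/5, 0, …
f+g: L₀ = lclm(L_f,L_g), ord ≤ 1+2.
Differentiate: ansatz ord ≤ ord L₀ ⇒ L.
L = (-10 + 40·x + 478·x^2 + 864·x^3 + 2496·x^4 + 384·x^6) + (28 + 246·x + 316·x^2 + 1182·x^3 + 752·x^4 + 2048·x^5 + 48·x^6 + 384·x^7)·Dx + (-5 - 8·x - 32·x^2 + 104·x^3 + 197·x^4 + 128·x^5 + 288·x^6 + 16·x^7 + 64·x^8)·Dx^2  (order 2).
h: a_k = -5, -30, -79, -348, -977, -3258, -9259, …
ICs: h(0) = -5, h′(0) = -30.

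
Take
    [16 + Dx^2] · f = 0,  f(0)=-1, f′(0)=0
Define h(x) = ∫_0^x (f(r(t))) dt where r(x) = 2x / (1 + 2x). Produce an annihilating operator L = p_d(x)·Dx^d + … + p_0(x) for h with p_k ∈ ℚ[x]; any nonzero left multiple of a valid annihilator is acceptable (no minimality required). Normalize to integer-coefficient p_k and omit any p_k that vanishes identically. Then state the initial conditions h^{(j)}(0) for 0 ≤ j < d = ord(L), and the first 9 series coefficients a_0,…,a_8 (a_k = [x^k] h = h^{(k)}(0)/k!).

L = 64·Dx + (4 + 24·x + 48·x^2 + 32·x^3)·Dx^2 + (1 + 8·x + 24·x^2 + 32·x^3 + 16·x^4)·Dx^3  (order 3).
h: a_k = 0, -1, 0, 32/3, -32, 128/3, 512/9, -25088/45, 10496/5, …
ICs: h(0) = 0, h′(0) = -1, h′′(0) = 0.

f: a_k = -1, 0, 8, 0, -32/3, 0, 256/45, 0, -512/315, …
L₀ from L_f via x↦r, Dx↦r'^{-1}Dx.
h=∫h₀ ⇒ L = L₀·Dx.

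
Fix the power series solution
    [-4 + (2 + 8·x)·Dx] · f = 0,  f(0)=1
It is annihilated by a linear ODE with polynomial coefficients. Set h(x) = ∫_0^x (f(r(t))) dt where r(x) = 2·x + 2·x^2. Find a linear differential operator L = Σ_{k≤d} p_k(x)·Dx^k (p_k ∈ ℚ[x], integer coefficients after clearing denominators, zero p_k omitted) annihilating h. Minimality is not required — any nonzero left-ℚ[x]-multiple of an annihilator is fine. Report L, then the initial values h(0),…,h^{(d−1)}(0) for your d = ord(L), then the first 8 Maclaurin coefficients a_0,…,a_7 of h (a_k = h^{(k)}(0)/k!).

L = (-4 - 8·x)·Dx + (1 + 8·x + 8·x^2)·Dx^2  (order 2).
h: a_k = 0, 1, 2, -4/3, 4, -72/5, 176/3, -1824/7, …
ICs: h(0) = 0, h′(0) = 1.

f: a_k = 1, 2, -2, 4, -10, 28, -84, 264, …
f∘r: x↦r, Dx↦Dx/r' in L_f ⇒ L₀.
Integrate: L := L₀·Dx.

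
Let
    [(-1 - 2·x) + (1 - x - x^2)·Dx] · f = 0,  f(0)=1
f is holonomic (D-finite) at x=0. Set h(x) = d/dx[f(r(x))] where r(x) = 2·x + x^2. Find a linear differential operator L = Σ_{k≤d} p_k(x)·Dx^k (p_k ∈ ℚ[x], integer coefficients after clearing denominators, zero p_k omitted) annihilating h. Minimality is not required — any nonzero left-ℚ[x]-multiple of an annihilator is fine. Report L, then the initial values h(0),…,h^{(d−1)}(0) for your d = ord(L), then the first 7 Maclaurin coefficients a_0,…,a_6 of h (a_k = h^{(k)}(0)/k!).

f: a_k = 1, 1, 2, 3, 5, 8, 13, …
L₀ from L_f via x↦r, Dx↦r'^{-1}Dx.
Differentiate: ansatz ord ≤ ord L₀ ⇒ L.
L = (9 + 42·x + 105·x^2 + 164·x^3 + 141·x^4 + 60·x^5 + 10·x^6) + (-1 - 3·x + 9·x^2 + 39·x^3 + 55·x^4 + 39·x^5 + 14·x^6 + 2·x^7)·Dx  (order 1).
h: a_k = 2, 18, 96, 472, 2170, 9570, 41048, …
ICs: h(0) = 2.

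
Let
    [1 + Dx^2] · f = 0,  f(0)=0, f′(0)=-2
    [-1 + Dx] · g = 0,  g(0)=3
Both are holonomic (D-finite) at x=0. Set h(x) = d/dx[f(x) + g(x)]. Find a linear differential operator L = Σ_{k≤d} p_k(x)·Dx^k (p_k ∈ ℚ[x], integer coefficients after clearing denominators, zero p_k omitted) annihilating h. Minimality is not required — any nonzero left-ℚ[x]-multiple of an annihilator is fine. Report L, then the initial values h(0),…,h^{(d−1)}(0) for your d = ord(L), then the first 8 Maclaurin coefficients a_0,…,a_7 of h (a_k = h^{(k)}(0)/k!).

f: a_k = 0, -2, 0, 1/3, 0, -1/60, 0, 1/2520, …
g: a_k = 3, 3, 3/2, 1/2, 1/8, 1/40, 1/240, 1/1680, …
Sum ⇒ L₀ = lclm(L_f,L_g) in ℚ(x)⟨Dx⟩.
Differentiate: ansatz ord ≤ ord L₀ ⇒ L.
L = 1 - Dx + Dx^2 - Dx^3  (order 3).
h: a_k = 1, 3, 5/2, 1/2, 1/24, 1/40, 1/144, 1/1680, …
ICs: h(0) = 1, h′(0) = 3, h′′(0) = 5.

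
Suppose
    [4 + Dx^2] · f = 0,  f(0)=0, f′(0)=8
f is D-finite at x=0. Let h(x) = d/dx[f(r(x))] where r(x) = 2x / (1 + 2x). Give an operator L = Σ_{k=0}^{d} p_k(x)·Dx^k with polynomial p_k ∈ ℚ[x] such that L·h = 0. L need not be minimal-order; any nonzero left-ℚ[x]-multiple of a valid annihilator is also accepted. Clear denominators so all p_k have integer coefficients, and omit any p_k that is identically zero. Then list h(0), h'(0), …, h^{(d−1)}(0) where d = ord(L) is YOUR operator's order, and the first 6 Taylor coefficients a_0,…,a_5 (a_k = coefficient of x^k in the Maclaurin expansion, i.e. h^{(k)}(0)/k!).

L = (40 + 96·x + 96·x^2) + (12 + 72·x + 144·x^2 + 96·x^3)·Dx + (1 + 8·x + 24·x^2 + 32·x^3 + 16·x^4)·Dx^2  (order 2).
h: a_k = 16, -64, 64, 512, -11008/3, 15360, …
ICs: h(0) = 16, h′(0) = -64.

f: a_k = 0, 8, 0, -16/3, 0, 16/15, …
f∘r: x↦r, Dx↦Dx/r' in L_f ⇒ L₀.
Derive L from L₀ (diff closure).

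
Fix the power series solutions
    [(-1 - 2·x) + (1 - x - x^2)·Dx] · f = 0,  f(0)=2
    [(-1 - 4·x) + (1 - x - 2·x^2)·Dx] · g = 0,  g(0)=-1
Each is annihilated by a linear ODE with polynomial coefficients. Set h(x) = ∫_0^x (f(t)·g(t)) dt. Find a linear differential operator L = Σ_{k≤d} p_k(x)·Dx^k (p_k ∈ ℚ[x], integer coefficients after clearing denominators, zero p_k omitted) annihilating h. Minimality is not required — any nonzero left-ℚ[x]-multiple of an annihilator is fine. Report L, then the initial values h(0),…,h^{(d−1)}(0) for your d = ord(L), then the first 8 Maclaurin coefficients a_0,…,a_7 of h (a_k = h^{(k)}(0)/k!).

L = (-2 - 4·x + 9·x^2 + 8·x^3)·Dx + (1 - 2·x - 2·x^2 + 3·x^3 + 2·x^4)·Dx^2  (order 2).
h: a_k = 0, -2, -2, -4, -13/2, -12, -64/3, -274/7, …
ICs: h(0) = 0, h′(0) = -2.

f: a_k = 2, 2, 4, 6, 10, 16, 26, 42, …
g: a_k = -1, -1, -3, -5, -11, -21, -43, -85, …
Product ⇒ symmetric product L₀, ord ≤ 1.
h=∫h₀ ⇒ L = L₀·Dx.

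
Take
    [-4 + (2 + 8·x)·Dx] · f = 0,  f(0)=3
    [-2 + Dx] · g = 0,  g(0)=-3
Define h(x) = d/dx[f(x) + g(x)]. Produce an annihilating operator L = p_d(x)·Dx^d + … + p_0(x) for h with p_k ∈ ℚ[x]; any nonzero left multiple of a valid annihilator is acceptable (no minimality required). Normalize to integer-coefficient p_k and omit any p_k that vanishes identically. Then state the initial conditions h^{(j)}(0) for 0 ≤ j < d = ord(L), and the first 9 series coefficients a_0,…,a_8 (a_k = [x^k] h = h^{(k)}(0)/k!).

L = (-8 - 8·x) + (2 - 8·x - 16·x^2)·Dx + (1 + 6·x + 8·x^2)·Dx^2  (order 2).
h: a_k = 0, -24, 24, -128, 416, -7568/5, 83152/15, -2162176/105, 8108096/105, …
ICs: h(0) = 0, h′(0) = -24.

f: a_k = 3, 6, -6, 12, -30, 84, -252, 792, -2574, …
g: a_k = -3, -6, -6, -4, -2, -4/5, -4/15, -8/105, -2/105, …
Weyl lclm of L_f,L_g ⇒ L₀ (ord ≤ 2).
h=h₀': d/dx-closure on L₀ ⇒ L.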